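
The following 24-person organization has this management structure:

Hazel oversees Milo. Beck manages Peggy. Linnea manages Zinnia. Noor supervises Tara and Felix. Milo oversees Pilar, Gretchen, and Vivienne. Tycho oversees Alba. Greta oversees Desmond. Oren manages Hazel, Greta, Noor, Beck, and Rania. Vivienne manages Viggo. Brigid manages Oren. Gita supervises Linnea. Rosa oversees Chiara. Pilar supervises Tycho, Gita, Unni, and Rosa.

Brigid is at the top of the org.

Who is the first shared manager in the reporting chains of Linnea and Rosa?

Linnea's chain of managers is Gita, Pilar, Milo, Hazel, Oren, Brigid. Rosa's chain of managers is Pilar, Milo, Hazel, Oren, Brigid. The first manager that appears in both chains is Pilar.

Pilar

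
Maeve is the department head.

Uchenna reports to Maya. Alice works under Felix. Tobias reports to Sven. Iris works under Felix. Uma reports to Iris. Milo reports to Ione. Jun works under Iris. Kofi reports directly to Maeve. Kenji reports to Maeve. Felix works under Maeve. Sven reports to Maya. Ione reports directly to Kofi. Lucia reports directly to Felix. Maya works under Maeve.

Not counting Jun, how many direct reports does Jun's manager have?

1

Jun reports to Iris. Iris's other direct reports are Uma — 1 peer.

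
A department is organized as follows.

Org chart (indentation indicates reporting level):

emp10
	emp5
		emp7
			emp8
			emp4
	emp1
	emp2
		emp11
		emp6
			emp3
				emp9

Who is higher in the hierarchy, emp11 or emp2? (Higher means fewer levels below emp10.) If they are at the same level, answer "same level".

emp11 is 2 levels below emp10; emp2 is 1. emp2 is higher.

emp2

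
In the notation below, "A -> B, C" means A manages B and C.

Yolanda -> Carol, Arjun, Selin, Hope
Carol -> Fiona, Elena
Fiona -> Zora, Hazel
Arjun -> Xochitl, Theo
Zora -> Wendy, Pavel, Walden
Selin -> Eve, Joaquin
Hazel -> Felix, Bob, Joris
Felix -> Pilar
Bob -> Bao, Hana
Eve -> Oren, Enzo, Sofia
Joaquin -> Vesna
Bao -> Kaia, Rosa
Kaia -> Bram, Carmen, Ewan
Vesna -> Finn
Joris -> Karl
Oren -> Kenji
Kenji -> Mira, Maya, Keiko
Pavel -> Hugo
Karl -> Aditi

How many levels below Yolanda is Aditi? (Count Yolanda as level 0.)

6

Chain from Aditi up to Yolanda: Aditi → Karl → Joris → Hazel → Fiona → Carol → Yolanda. That is 6 steps up, so Aditi is 6 levels below Yolanda.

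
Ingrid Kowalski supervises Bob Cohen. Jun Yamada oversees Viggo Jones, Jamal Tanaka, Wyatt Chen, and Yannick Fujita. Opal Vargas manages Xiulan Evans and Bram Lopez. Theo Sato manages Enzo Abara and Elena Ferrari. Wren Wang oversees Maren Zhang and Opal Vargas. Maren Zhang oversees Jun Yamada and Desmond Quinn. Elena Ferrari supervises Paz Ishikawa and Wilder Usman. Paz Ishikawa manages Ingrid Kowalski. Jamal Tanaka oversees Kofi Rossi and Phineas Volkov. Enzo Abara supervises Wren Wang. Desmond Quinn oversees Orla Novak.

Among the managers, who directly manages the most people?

Jun Yamada

Direct-report counts: Theo Sato has 2; Elena Ferrari has 2; Paz Ishikawa has 1; Ingrid Kowalski has 1; Enzo Abara has 1; Wren Wang has 2; Opal Vargas has 2; Maren Zhang has 2; Desmond Quinn has 1; Jun Yamada has 4; Jamal Tanaka has 2. The largest is 4, held by Jun Yamada.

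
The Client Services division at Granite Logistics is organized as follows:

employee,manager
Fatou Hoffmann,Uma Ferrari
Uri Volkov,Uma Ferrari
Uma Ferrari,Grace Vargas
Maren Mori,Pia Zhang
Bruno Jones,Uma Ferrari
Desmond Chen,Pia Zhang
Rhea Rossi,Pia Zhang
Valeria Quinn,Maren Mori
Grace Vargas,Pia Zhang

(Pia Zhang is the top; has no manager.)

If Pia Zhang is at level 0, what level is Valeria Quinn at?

2

Chain from Valeria Quinn up to Pia Zhang: Valeria Quinn → Maren Mori → Pia Zhang. That is 2 steps up, so Valeria Quinn is 2 levels below Pia Zhang.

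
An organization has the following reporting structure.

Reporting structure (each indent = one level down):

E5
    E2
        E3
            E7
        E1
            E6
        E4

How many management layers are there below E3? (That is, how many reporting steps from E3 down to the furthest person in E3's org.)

1

The longest chain under E3 runs E3 → E7, which is 1 level below E3.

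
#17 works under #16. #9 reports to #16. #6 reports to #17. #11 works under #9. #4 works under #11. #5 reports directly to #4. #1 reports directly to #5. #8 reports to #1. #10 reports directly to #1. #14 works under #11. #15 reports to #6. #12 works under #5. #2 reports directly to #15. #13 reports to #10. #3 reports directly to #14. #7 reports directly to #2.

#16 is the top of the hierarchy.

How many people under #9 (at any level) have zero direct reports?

The people in #9's organization with no one reporting to them are #3, #12, #13, #8. That is 4.

4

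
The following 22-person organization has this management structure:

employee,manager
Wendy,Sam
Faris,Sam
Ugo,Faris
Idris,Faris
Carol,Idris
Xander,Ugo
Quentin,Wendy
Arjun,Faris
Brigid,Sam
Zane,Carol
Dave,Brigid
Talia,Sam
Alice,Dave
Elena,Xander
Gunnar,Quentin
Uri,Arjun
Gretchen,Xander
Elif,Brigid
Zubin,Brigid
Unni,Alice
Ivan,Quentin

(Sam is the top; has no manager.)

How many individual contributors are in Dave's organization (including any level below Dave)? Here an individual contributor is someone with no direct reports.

1

The only person in Dave's organization with no one reporting to them is Unni. That is 1.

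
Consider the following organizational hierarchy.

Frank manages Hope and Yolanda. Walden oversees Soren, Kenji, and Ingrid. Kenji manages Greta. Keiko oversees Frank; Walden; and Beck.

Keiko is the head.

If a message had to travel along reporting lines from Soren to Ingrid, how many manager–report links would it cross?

Soren is 1 level below Walden, and Ingrid is 1 level below Walden (their lowest common manager). The shortest path runs up from Soren to Walden and back down to Ingrid: 1 + 1 = 2 links.

2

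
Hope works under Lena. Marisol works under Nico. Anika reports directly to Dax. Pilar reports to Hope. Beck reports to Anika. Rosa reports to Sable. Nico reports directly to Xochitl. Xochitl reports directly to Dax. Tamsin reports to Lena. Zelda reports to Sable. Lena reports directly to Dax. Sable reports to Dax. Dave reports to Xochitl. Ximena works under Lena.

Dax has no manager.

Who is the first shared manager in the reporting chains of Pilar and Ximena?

Pilar's chain of managers is Hope, Lena, Dax. Ximena's chain of managers is Lena, Dax. The first manager that appears in both chains is Lena.

Lena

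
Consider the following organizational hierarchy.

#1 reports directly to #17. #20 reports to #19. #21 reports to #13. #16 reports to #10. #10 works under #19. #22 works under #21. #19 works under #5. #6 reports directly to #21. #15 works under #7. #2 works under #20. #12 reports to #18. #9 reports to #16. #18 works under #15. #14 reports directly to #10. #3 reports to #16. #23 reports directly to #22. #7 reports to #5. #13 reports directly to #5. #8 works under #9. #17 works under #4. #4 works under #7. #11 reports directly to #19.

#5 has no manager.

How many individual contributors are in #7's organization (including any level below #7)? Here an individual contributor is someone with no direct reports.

2

The people in #7's organization with no one reporting to them are #12, #1. That is 2.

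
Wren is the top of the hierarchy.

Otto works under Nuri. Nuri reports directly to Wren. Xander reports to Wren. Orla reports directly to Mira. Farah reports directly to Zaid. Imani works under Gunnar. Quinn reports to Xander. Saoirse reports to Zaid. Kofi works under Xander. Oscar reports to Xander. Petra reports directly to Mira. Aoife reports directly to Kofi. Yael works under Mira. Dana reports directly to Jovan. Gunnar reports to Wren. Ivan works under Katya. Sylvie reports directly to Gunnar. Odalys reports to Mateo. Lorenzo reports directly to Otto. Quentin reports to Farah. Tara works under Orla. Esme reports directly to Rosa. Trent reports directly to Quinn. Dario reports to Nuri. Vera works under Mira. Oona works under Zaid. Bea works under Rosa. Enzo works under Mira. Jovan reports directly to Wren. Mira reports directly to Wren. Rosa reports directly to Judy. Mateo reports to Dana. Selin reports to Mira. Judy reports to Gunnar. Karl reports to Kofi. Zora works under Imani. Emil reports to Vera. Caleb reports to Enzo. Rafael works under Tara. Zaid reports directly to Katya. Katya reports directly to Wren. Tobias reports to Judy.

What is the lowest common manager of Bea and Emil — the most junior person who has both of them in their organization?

Wren

Bea's chain of managers is Rosa, Judy, Gunnar, Wren. Emil's chain of managers is Vera, Mira, Wren. The first manager that appears in both chains is Wren.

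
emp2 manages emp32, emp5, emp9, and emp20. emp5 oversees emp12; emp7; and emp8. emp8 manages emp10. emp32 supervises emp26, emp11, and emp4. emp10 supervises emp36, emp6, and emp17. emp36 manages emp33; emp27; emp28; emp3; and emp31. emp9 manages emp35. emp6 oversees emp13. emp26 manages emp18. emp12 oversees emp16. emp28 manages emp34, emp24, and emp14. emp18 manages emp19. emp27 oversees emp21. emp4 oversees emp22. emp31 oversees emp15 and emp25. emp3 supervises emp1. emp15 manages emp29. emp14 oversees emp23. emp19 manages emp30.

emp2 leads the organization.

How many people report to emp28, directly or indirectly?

4

emp28 directly manages emp34, emp24, emp14. emp34 has no reports. emp24 has no reports. Under emp14: emp23 (1). So emp28's organization is 3 direct reports plus everyone under them: 1 + 1 + 2 = 4.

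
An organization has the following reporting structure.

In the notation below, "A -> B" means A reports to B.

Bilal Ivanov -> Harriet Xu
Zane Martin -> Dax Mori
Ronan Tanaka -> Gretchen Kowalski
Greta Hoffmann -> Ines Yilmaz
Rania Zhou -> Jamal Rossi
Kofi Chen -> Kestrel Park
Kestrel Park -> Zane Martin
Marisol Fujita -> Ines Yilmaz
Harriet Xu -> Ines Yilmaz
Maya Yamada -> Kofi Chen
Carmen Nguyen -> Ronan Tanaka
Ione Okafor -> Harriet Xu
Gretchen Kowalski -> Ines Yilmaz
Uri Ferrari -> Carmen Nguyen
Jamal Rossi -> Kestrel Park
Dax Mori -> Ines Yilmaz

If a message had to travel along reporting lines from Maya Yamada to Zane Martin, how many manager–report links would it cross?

Maya Yamada is in Zane Martin's organization: the chain from Maya Yamada up to Zane Martin is Maya Yamada → Kofi Chen → Kestrel Park → Zane Martin, which is 3 links.

3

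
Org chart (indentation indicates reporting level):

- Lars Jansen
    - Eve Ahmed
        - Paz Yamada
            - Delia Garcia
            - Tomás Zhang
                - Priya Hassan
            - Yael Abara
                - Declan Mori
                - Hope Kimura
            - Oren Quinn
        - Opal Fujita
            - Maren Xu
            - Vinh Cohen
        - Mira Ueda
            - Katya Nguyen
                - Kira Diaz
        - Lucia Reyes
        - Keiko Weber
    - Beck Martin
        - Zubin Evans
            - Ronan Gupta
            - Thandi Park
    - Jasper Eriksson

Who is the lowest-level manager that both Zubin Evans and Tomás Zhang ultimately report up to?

Zubin Evans's chain of managers is Beck Martin, Lars Jansen. Tomás Zhang's chain of managers is Paz Yamada, Eve Ahmed, Lars Jansen. The first manager that appears in both chains is Lars Jansen.

Lars Jansen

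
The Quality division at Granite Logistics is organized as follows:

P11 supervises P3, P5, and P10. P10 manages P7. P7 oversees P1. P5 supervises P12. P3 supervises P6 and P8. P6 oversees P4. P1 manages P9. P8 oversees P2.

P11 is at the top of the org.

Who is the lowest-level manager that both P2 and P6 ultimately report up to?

P2's chain of managers is P8, P3, P11. P6's chain of managers is P3, P11. The first manager that appears in both chains is P3.

P3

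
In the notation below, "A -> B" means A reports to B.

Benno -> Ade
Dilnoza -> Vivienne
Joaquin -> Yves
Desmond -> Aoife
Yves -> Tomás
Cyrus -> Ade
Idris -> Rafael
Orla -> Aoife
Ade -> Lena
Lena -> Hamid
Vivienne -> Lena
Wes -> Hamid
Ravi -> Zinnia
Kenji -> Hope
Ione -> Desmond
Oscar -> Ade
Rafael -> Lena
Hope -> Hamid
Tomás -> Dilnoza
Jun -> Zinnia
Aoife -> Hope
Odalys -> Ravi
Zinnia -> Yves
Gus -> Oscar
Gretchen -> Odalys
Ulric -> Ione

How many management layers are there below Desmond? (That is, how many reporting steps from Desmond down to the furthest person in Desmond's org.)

2

The longest chain under Desmond runs Desmond → Ione → Ulric, which is 2 levels below Desmond.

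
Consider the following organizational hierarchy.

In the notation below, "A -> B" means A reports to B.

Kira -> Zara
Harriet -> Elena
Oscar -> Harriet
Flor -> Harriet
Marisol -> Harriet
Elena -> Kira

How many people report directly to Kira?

Kira directly manages Elena. That is 1 direct report.

1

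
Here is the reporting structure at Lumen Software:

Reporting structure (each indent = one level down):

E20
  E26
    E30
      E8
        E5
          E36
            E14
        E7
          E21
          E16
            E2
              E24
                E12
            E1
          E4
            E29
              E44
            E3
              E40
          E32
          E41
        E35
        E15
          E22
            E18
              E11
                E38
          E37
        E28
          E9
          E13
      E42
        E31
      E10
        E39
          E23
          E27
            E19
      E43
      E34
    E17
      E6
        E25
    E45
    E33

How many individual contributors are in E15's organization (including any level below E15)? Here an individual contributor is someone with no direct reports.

2

The people in E15's organization with no one reporting to them are E37, E38. That is 2.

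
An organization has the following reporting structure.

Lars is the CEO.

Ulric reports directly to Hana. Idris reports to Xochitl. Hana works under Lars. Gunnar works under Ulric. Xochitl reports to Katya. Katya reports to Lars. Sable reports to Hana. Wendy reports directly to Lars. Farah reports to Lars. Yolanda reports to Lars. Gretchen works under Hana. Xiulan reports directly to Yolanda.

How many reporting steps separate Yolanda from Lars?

1

Chain from Yolanda up to Lars: Yolanda → Lars. That is 1 step up, so Yolanda is 1 level below Lars.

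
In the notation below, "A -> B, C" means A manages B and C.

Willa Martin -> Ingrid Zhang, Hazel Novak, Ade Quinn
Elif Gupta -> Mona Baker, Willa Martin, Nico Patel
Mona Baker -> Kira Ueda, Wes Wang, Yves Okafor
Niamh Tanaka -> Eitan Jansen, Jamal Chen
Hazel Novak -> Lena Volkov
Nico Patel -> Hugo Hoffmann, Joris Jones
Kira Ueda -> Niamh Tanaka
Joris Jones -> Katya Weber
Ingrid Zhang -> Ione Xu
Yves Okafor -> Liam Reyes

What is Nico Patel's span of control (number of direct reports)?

Nico Patel directly manages Hugo Hoffmann, Joris Jones. That is 2 direct reports.

2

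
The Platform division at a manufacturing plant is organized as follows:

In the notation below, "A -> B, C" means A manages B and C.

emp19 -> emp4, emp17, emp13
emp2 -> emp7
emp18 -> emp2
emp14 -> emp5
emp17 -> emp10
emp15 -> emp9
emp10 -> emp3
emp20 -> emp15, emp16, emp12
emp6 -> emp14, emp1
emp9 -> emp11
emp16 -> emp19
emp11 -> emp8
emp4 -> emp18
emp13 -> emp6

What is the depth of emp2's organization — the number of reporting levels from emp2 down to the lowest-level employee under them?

1

The longest chain under emp2 runs emp2 → emp7, which is 1 level below emp2.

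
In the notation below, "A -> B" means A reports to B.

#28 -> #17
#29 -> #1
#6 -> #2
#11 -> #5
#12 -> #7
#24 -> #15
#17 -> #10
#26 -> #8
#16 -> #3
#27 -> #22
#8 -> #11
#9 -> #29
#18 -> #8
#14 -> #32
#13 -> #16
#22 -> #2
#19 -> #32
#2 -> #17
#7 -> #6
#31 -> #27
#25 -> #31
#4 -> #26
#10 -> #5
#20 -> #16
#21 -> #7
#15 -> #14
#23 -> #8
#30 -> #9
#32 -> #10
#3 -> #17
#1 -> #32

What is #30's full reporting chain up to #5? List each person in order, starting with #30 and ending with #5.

#30 -> #9 -> #29 -> #1 -> #32 -> #10 -> #5

#30 reports to #9. #9 reports to #29. #29 reports to #1. #1 reports to #32. #32 reports to #10. #10 reports to #5. #5 is at the top.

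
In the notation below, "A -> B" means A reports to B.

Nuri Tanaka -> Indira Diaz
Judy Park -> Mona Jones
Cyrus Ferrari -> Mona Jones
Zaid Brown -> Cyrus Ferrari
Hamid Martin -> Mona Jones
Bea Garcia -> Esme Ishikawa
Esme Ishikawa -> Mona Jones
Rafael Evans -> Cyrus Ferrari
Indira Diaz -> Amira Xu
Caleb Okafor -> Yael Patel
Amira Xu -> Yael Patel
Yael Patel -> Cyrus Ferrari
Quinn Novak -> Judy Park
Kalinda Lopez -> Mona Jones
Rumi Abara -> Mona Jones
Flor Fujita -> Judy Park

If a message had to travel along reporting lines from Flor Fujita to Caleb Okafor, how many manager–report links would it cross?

Flor Fujita is 2 levels below Mona Jones, and Caleb Okafor is 3 levels below Mona Jones (their lowest common manager). The shortest path runs up from Flor Fujita to Mona Jones and back down to Caleb Okafor: 2 + 3 = 5 links.

5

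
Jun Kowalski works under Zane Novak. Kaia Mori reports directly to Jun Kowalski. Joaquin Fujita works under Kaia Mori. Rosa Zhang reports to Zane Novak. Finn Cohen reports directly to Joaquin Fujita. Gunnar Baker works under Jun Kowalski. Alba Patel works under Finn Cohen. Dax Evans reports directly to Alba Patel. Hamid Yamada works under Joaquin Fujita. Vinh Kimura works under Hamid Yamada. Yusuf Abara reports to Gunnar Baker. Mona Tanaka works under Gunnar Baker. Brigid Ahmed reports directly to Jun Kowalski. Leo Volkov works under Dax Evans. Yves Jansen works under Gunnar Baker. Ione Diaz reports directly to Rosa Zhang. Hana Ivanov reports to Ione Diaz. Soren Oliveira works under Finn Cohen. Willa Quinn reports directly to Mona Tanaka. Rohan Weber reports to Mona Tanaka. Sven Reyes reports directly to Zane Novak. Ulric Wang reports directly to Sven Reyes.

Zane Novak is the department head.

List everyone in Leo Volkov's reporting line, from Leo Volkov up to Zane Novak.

Leo Volkov -> Dax Evans -> Alba Patel -> Finn Cohen -> Joaquin Fujita -> Kaia Mori -> Jun Kowalski -> Zane Novak

Leo Volkov reports to Dax Evans. Dax Evans reports to Alba Patel. Alba Patel reports to Finn Cohen. Finn Cohen reports to Joaquin Fujita. Joaquin Fujita reports to Kaia Mori. Kaia Mori reports to Jun Kowalski. Jun Kowalski reports to Zane Novak. Zane Novak is at the top.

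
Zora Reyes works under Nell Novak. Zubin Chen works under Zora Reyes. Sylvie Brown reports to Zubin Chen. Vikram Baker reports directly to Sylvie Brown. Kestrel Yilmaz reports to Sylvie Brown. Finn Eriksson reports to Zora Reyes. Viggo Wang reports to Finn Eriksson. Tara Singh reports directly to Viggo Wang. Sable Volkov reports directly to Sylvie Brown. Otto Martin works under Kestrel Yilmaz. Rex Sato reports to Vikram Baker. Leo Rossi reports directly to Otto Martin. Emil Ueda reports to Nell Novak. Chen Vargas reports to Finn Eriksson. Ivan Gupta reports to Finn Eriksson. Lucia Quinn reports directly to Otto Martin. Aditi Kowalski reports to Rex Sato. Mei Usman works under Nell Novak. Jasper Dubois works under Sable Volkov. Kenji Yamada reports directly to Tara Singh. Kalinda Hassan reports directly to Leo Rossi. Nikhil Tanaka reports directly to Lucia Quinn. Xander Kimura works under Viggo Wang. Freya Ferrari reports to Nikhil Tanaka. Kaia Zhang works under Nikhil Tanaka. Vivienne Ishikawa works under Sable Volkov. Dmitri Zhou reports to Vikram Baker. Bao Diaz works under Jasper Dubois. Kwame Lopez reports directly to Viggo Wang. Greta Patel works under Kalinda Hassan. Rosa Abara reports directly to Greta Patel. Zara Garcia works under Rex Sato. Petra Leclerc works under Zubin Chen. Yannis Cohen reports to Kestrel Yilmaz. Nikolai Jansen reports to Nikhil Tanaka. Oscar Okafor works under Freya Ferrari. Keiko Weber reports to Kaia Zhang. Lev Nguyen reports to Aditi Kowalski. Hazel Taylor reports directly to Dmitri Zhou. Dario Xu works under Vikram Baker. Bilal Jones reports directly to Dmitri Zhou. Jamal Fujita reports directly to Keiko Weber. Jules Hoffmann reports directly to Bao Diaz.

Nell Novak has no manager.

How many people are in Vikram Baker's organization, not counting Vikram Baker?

Vikram Baker directly manages Rex Sato, Dmitri Zhou, Dario Xu. Under Rex Sato: Zara Garcia, Aditi Kowalski, Lev Nguyen (3). Under Dmitri Zhou: Bilal Jones, Hazel Taylor (2). Dario Xu has no reports. So Vikram Baker's organization is 3 direct reports plus everyone under them: 4 + 3 + 1 = 8.

8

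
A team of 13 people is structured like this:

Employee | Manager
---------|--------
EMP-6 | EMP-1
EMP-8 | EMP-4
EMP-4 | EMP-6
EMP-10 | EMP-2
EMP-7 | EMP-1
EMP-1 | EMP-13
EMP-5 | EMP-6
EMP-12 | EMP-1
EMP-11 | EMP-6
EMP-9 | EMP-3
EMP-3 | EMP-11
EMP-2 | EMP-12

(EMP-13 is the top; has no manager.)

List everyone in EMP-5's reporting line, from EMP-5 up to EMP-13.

EMP-5 reports to EMP-6. EMP-6 reports to EMP-1. EMP-1 reports to EMP-13. EMP-13 is at the top.

EMP-5 -> EMP-6 -> EMP-1 -> EMP-13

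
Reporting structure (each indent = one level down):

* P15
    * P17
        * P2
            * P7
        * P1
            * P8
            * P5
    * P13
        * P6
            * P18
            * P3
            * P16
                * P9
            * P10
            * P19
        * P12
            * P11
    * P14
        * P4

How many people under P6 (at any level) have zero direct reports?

The people in P6's organization with no one reporting to them are P19, P10, P9, P3, P18. That is 5.

5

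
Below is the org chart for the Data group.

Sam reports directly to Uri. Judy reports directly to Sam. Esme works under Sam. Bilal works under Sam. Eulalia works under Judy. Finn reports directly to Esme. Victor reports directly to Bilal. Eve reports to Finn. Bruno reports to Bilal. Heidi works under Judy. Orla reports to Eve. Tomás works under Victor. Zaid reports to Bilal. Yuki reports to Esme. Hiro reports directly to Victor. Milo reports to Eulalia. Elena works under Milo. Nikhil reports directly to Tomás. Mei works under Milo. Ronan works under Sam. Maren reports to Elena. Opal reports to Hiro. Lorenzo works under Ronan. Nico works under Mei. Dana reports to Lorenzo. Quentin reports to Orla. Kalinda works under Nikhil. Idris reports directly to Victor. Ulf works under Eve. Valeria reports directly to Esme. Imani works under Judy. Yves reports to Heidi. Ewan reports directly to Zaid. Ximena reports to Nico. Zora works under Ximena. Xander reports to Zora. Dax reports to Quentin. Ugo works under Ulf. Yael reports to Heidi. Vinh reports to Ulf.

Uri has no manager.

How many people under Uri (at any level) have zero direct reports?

16

The people in Uri's organization with no one reporting to them are Dana, Ewan, Bruno, Idris, Opal, Kalinda, Valeria, Yuki, Vinh, Ugo, Dax, Imani, Yael, Yves, Xander, Maren. That is 16.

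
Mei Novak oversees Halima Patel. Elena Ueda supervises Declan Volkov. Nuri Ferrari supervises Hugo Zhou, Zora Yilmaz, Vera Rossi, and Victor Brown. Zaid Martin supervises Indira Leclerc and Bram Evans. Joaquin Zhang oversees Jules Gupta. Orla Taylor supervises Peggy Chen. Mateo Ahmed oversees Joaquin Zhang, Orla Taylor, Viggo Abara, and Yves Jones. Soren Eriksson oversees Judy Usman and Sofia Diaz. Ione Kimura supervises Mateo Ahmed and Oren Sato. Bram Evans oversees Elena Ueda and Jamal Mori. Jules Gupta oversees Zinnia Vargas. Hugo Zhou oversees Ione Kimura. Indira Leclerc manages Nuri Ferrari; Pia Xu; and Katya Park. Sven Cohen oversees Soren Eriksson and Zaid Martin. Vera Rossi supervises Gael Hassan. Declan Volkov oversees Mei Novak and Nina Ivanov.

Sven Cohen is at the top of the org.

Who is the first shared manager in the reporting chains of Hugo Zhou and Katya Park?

Indira Leclerc

Hugo Zhou's chain of managers is Nuri Ferrari, Indira Leclerc, Zaid Martin, Sven Cohen. Katya Park's chain of managers is Indira Leclerc, Zaid Martin, Sven Cohen. The first manager that appears in both chains is Indira Leclerc.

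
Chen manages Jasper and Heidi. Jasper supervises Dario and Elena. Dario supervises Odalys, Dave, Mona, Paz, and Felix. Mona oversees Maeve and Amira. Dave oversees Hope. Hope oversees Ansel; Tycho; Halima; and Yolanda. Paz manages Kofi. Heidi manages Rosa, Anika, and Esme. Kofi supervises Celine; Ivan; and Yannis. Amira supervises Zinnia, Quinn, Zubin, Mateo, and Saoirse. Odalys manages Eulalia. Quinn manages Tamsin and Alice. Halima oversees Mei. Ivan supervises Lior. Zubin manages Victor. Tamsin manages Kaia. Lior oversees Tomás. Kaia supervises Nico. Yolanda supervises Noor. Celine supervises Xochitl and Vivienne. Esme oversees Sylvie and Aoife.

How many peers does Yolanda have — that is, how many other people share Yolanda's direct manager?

Yolanda reports to Hope. Hope's other direct reports are Ansel, Tycho, Halima — 3 peers.

3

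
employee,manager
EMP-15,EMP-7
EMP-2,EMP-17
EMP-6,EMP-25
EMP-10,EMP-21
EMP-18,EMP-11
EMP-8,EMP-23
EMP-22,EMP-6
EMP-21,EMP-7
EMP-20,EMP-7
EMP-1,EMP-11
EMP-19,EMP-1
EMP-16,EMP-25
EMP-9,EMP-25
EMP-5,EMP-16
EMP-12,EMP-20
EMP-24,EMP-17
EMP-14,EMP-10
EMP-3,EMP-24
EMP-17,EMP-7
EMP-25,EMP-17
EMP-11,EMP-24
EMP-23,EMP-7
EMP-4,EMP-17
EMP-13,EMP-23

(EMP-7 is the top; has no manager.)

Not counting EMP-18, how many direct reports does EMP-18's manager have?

EMP-18 reports to EMP-11. EMP-11's other direct reports are EMP-1 — 1 peer.

1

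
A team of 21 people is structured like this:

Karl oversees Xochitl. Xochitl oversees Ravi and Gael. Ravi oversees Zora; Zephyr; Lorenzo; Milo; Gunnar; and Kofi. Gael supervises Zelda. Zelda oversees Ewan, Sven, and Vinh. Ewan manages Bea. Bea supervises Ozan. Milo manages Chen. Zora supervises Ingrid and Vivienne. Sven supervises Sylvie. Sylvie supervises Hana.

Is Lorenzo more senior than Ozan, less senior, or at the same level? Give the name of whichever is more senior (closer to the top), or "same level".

Lorenzo

Lorenzo is 3 levels below Karl; Ozan is 6. Lorenzo is higher.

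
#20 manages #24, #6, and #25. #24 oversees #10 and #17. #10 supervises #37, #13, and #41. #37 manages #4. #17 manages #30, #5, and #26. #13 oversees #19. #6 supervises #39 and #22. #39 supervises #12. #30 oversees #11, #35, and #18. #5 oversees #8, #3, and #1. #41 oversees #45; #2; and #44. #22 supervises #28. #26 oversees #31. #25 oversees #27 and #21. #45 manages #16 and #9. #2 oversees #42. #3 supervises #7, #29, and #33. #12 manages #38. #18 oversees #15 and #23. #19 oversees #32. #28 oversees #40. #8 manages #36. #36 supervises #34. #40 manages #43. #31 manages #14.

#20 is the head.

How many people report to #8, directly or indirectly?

2

#8 directly manages #36. Under #36: #34 (1). That's 2 in total.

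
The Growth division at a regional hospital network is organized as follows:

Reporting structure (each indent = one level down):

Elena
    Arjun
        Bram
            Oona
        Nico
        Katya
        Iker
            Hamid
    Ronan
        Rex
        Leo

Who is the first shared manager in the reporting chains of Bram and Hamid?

Bram's chain of managers is Arjun, Elena. Hamid's chain of managers is Iker, Arjun, Elena. The first manager that appears in both chains is Arjun.

Arjun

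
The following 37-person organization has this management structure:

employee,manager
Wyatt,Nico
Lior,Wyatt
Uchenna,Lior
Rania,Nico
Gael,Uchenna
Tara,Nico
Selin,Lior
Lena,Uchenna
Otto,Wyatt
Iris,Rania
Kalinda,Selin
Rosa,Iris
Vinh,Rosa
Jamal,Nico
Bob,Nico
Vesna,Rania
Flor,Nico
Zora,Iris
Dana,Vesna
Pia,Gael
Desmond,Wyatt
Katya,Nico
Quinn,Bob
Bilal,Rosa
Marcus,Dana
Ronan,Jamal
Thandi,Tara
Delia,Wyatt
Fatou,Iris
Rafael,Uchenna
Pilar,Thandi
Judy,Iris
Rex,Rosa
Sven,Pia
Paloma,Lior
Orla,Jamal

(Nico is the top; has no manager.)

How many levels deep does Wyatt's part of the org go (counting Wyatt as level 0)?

5

The longest chain under Wyatt runs Wyatt → Lior → Uchenna → Gael → Pia → Sven, which is 5 levels below Wyatt.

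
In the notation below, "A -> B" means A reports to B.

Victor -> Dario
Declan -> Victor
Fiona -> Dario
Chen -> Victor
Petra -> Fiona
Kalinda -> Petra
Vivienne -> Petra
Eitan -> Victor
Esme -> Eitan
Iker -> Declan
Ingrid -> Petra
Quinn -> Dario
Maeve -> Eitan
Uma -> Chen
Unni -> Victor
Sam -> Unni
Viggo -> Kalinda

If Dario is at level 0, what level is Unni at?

2

Chain from Unni up to Dario: Unni → Victor → Dario. That is 2 steps up, so Unni is 2 levels below Dario.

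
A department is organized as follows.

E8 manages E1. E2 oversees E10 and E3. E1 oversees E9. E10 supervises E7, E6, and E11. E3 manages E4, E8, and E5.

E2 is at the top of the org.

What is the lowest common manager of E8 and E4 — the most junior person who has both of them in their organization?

E8's chain of managers is E3, E2. E4's chain of managers is E3, E2. The first manager that appears in both chains is E3.

E3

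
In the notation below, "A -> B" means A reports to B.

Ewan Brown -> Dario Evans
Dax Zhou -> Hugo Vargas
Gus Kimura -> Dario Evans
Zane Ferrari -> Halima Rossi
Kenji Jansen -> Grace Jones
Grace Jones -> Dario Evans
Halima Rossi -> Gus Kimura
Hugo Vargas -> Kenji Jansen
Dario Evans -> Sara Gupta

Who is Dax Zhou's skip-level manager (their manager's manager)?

Dax Zhou reports to Hugo Vargas, and Hugo Vargas reports to Kenji Jansen. So Dax Zhou's skip-level manager is Kenji Jansen.

Kenji Jansen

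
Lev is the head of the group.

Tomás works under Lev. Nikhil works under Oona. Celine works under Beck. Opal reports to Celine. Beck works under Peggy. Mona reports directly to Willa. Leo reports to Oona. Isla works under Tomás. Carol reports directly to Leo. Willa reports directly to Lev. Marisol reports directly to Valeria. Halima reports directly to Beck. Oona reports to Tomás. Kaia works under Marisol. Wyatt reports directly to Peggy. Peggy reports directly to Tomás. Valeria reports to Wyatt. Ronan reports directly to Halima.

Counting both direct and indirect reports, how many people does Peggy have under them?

Peggy directly manages Wyatt, Beck. Under Wyatt: Valeria, Marisol, Kaia (3). Under Beck: Halima, Ronan, Celine, Opal (4). So Peggy's organization is 2 direct reports plus everyone under them: 4 + 5 = 9.

9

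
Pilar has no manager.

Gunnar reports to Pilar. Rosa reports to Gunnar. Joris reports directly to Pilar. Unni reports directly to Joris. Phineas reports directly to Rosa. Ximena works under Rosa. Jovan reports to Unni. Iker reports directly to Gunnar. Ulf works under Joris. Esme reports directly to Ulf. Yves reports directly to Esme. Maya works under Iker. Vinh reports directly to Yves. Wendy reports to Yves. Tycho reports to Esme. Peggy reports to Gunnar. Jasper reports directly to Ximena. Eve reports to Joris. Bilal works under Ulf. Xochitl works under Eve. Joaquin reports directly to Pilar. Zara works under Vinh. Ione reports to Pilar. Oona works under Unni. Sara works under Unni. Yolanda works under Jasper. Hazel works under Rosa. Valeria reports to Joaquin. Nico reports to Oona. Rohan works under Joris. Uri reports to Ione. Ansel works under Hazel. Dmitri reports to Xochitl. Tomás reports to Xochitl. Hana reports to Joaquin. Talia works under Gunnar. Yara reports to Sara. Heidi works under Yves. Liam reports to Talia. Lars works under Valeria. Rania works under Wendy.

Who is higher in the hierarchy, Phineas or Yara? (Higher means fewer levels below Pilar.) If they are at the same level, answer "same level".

Phineas is 3 levels below Pilar; Yara is 4. Phineas is higher.

Phineas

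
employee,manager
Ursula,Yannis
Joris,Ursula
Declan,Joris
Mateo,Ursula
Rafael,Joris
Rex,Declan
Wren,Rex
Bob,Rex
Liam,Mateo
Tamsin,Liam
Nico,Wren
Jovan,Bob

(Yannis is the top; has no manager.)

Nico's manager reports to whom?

Rex

Nico reports to Wren, and Wren reports to Rex. So Nico's skip-level manager is Rex.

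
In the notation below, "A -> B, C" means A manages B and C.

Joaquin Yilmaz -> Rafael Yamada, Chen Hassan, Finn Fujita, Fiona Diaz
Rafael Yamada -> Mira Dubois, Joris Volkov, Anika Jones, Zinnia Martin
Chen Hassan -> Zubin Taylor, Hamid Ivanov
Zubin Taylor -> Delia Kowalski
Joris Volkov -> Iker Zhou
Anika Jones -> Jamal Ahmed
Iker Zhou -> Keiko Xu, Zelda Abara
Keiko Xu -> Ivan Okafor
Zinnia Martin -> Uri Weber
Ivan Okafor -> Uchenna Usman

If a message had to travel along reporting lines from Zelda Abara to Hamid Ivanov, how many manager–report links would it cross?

6

Zelda Abara is 4 levels below Joaquin Yilmaz, and Hamid Ivanov is 2 levels below Joaquin Yilmaz (their lowest common manager). The shortest path runs up from Zelda Abara to Joaquin Yilmaz and back down to Hamid Ivanov: 4 + 2 = 6 links.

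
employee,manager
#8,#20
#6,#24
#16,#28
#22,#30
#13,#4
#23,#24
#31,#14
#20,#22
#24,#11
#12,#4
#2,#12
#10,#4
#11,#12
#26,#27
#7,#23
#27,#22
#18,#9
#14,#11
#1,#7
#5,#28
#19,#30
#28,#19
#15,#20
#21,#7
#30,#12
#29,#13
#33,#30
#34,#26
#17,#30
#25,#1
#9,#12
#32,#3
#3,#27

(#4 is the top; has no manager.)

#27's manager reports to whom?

#27 reports to #22, and #22 reports to #30. So #27's skip-level manager is #30.

#30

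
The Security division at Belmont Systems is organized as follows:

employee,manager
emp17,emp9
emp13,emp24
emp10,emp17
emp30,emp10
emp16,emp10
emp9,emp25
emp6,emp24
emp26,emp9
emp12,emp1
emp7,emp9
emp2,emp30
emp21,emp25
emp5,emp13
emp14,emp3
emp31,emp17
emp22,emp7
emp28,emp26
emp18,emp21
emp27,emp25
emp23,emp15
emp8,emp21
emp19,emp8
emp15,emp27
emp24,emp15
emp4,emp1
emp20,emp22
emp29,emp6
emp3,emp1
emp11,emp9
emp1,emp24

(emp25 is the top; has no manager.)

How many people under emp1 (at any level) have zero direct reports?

The people in emp1's organization with no one reporting to them are emp12, emp14, emp4. That is 3.

3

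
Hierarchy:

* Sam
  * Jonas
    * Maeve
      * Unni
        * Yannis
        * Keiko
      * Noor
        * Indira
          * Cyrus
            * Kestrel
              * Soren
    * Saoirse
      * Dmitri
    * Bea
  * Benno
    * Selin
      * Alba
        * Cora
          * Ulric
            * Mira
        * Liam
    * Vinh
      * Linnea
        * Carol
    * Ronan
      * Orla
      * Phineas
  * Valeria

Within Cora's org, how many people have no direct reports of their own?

The only person in Cora's organization with no one reporting to them is Mira. That is 1.

1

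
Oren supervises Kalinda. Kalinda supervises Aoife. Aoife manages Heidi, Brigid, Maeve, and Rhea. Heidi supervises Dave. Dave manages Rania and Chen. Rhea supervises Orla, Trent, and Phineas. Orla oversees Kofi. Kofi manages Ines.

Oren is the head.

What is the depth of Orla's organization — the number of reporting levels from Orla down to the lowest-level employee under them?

2

The longest chain under Orla runs Orla → Kofi → Ines, which is 2 levels below Orla.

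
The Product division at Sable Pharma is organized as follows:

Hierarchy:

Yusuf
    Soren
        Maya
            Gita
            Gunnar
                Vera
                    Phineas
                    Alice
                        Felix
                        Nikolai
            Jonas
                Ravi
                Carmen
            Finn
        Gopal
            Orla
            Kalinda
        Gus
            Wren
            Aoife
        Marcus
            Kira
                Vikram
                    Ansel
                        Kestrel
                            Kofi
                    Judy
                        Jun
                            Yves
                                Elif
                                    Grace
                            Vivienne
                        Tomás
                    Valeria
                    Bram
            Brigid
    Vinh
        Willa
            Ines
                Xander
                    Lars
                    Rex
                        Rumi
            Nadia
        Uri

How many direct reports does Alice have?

Alice directly manages Felix, Nikolai. That is 2 direct reports.

2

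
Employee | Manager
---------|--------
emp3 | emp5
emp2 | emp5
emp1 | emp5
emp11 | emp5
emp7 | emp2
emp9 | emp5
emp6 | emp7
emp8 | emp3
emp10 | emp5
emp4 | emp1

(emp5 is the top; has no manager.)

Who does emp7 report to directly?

emp7 reports directly to emp2.

emp2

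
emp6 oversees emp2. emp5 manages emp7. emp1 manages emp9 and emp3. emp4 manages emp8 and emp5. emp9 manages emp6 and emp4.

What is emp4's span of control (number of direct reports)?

emp4 directly manages emp8, emp5. That is 2 direct reports.

2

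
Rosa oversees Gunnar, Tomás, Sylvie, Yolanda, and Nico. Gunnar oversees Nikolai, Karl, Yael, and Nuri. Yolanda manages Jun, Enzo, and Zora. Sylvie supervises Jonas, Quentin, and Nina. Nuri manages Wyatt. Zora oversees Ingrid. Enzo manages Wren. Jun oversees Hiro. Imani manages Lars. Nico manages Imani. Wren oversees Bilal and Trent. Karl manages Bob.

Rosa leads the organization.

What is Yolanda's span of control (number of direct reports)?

3

Yolanda directly manages Jun, Enzo, Zora. That is 3 direct reports.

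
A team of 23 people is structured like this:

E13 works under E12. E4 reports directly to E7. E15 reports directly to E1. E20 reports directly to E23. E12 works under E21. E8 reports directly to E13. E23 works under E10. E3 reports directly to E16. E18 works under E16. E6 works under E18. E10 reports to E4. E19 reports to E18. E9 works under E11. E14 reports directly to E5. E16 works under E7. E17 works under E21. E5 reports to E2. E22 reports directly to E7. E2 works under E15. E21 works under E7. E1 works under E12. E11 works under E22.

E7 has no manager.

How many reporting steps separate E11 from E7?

2

Chain from E11 up to E7: E11 → E22 → E7. That is 2 steps up, so E11 is 2 levels below E7.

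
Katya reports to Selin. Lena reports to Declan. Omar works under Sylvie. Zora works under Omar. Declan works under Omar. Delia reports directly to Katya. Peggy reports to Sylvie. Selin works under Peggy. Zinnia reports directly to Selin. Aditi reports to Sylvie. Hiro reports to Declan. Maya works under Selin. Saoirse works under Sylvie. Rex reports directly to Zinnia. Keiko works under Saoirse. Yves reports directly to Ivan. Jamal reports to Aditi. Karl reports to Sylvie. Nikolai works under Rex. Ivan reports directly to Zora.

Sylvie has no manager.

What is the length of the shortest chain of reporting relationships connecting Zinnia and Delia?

Zinnia is 1 level below Selin, and Delia is 2 levels below Selin (their lowest common manager). The shortest path runs up from Zinnia to Selin and back down to Delia: 1 + 2 = 3 links.

3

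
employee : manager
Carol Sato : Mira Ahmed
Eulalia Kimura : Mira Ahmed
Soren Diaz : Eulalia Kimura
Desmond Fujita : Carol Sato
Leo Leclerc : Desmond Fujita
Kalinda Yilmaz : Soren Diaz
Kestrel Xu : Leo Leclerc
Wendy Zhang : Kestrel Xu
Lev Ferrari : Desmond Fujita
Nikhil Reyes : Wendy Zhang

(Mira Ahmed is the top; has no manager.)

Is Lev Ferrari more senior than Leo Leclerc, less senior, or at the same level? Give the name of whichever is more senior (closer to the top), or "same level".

Both Lev Ferrari and Leo Leclerc are 3 levels below Mira Ahmed.

same level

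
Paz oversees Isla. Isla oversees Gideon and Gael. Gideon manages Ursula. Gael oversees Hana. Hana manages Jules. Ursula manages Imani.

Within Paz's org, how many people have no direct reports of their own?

The people in Paz's organization with no one reporting to them are Jules, Imani. That is 2.

2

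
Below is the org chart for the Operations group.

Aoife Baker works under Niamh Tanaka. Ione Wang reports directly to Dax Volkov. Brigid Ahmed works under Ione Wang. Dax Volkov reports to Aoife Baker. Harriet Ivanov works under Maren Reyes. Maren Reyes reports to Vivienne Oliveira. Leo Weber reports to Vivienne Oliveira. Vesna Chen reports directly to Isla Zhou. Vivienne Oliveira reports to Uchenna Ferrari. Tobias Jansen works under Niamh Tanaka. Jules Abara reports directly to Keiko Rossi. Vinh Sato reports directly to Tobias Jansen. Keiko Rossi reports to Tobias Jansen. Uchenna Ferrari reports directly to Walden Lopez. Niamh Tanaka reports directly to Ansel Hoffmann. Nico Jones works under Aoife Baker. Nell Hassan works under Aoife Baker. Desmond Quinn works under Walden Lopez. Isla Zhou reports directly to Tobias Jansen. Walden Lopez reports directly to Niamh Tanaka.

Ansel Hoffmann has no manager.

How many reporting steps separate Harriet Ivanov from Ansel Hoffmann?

Chain from Harriet Ivanov up to Ansel Hoffmann: Harriet Ivanov → Maren Reyes → Vivienne Oliveira → Uchenna Ferrari → Walden Lopez → Niamh Tanaka → Ansel Hoffmann. That is 6 steps up, so Harriet Ivanov is 6 levels below Ansel Hoffmann.

6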